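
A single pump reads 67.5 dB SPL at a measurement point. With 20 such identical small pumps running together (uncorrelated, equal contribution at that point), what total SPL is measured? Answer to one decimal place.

20 equal incoherent sources raise the level by 10·log₁₀(20) = 13.01 dB.
L_total = 67.5 + 13.01 = 80.5 dB SPL.

80.5 dB SPL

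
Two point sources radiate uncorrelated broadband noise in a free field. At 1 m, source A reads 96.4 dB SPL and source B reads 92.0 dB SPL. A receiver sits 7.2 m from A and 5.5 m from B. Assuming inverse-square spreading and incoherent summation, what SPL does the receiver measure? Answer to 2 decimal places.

At the listener: L_A = 96.4 − 20·log₁₀(7.2) = 79.253 dB; L_B = 92.0 − 20·log₁₀(5.5) = 77.193 dB.
Combined: 10·log₁₀(10^(79.253/10)+10^(77.193/10)) = 81.35 dB SPL.

81.35 dB SPL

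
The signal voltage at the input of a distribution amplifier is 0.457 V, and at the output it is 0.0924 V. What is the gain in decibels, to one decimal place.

Voltage is an amplitude quantity, so gain = 20·log₁₀(V_out/V_in).
20·log₁₀(0.0924/0.457) = 20·log₁₀(0.2022) = -13.9 dB.

-13.9 dB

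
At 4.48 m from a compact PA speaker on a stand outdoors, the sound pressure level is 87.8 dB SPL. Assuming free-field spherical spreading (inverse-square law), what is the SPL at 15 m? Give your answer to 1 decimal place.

For a point source in a free field, ΔL = −20·log₁₀(d₂/d₁).
ΔL = −20·log₁₀(15/4.48) = -10.50 dB, so L₂ = 87.8 + (-10.50) = 77.3 dB SPL.

77.3 dB SPL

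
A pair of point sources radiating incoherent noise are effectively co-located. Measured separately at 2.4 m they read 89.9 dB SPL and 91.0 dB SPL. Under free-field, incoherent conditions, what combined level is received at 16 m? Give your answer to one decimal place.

Combined at 2.4 m: 10·log₁₀(10^(89.9/10)+10^(91.0/10)) = 93.50 dB SPL.
Then apply −20·log₁₀(16/2.4) = -16.48 dB → 77.0 dB SPL.

77.0 dB SPL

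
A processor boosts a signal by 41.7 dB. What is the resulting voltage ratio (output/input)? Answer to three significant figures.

122

Voltage ratio = 10^(dB/20).
10^(41.7/20) = 10^(2.085) = 122.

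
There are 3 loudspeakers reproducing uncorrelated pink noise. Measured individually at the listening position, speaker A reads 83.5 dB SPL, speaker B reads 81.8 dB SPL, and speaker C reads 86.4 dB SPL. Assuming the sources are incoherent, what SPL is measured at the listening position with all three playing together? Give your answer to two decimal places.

Incoherent sources sum as intensities:
L_total = 10·log₁₀(10^(83.5/10) + 10^(81.8/10) + 10^(86.4/10)) = 10·log₁₀(811700000) = 89.09 dB SPL.

89.09 dB SPL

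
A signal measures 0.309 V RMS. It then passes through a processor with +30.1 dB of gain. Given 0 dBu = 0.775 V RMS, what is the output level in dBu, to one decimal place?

Input level: 20·log₁₀(0.309/0.775) = -7.99 dBu.
Output: -7.99 + 30.1 = +22.1 dBu.

+22.1 dBu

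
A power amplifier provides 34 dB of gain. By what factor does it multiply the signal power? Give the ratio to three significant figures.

Power ratio = 10^(dB/10).
10^(34/10) = 10^(3.400) = 2510.

2510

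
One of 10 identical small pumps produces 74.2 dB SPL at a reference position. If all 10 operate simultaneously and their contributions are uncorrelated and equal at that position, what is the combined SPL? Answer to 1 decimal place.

84.2 dB SPL

10 equal incoherent sources raise the level by 10·log₁₀(10) = 10.00 dB.
L_total = 74.2 + 10.00 = 84.2 dB SPL.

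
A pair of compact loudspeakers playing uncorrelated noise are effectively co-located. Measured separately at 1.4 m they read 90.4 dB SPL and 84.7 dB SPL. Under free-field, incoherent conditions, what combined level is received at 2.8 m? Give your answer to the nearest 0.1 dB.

85.4 dB SPL

Combined at 1.4 m: 10·log₁₀(10^(90.4/10)+10^(84.7/10)) = 91.44 dB SPL.
Then apply −20·log₁₀(2.8/1.4) = -6.02 dB → 85.4 dB SPL.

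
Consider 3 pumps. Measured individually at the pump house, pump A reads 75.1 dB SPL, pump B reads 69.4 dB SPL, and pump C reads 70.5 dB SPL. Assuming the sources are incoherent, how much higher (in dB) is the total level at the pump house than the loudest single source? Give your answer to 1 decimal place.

Uncorrelated sources add in intensity (power), not in dB.
L_total = 10·log₁₀(10^(75.1/10) + 10^(69.4/10) + 10^(70.5/10)) = 77.18 dB SPL.
Excess over the loudest (75.1 dB): 77.18 − 75.1 = 2.1 dB.

2.1 dB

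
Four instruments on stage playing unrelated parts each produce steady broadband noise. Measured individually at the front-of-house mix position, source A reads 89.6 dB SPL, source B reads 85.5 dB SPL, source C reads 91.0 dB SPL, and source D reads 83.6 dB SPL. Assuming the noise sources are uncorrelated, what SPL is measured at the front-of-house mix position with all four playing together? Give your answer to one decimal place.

Uncorrelated sources add in intensity (power), not in dB.
L_total = 10·log₁₀(10^(89.6/10) + 10^(85.5/10) + 10^(91.0/10) + 10^(83.6/10)) = 10·log₁₀(2755000000) = 94.4 dB SPL.

94.4 dB SPL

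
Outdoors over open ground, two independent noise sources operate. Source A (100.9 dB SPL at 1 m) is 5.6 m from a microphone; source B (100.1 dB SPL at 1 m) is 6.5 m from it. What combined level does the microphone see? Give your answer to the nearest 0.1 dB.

At the listener: L_A = 100.9 − 20·log₁₀(5.6) = 85.94 dB; L_B = 100.1 − 20·log₁₀(6.5) = 83.84 dB.
Combined: 10·log₁₀(10^(85.94/10)+10^(83.84/10)) = 88.0 dB SPL.

88.0 dB SPL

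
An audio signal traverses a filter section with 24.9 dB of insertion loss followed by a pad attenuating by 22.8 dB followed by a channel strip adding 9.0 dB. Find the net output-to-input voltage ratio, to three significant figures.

Net gain = (−24.9) + (−22.8) + 9.0 = -38.7 dB.
Voltage ratio = 10^(-38.7/20) = 0.0116.

0.0116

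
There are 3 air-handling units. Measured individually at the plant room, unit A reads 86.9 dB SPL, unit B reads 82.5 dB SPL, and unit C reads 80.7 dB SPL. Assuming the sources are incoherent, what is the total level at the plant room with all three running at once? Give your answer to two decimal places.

Uncorrelated sources add in intensity (power), not in dB.
L_total = 10·log₁₀(10^(86.9/10) + 10^(82.5/10) + 10^(80.7/10)) = 10·log₁₀(785100000) = 88.95 dB SPL.

88.95 dB SPL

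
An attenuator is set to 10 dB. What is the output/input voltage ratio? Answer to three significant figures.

0.316

Voltage ratio = 10^(dB/20).
10^(-10/20) = 10^(-0.5000) = 0.316.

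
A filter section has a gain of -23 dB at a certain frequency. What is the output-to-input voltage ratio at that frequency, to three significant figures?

0.0708

Voltage ratio = 10^(dB/20).
10^(-23/20) = 10^(-1.150) = 0.0708.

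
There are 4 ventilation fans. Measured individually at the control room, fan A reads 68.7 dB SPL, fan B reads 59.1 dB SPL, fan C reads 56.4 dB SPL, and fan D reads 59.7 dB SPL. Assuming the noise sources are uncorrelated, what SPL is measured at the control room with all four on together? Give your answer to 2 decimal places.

69.82 dB SPL

Add the sources as powers (linear), then convert back to dB:
L_total = 10·log₁₀(10^(68.7/10) + 10^(59.1/10) + 10^(56.4/10) + 10^(59.7/10)) = 10·log₁₀(9596000) = 69.82 dB SPL.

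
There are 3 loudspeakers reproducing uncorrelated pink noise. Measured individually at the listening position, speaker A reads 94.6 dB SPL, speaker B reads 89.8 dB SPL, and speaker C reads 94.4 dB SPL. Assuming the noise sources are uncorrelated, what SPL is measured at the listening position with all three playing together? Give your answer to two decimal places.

98.19 dB SPL

Add the sources as powers (linear), then convert back to dB:
L_total = 10·log₁₀(10^(94.6/10) + 10^(89.8/10) + 10^(94.4/10)) = 10·log₁₀(6593000000) = 98.19 dB SPL.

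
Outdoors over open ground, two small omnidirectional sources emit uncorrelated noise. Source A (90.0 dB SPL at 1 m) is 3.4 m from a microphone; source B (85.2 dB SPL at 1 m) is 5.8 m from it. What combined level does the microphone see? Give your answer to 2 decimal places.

79.84 dB SPL

At the listener: L_A = 90.0 − 20·log₁₀(3.4) = 79.370 dB; L_B = 85.2 − 20·log₁₀(5.8) = 69.931 dB.
Combined: 10·log₁₀(10^(79.370/10)+10^(69.931/10)) = 79.84 dB SPL.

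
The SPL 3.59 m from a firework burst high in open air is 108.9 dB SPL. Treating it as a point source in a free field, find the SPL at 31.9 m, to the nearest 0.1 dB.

89.9 dB SPL

For a point source in a free field, ΔL = −20·log₁₀(d₂/d₁).
ΔL = −20·log₁₀(31.9/3.59) = -18.97 dB, so L₂ = 108.9 + (-18.97) = 89.9 dB SPL.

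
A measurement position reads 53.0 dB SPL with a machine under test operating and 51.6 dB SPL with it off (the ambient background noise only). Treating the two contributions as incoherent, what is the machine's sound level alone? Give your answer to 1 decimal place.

Subtract intensities: L_src = 10·log₁₀(10^(L_total/10) − 10^(L_bg/10)).
L_src = 10·log₁₀(10^(53.0/10) − 10^(51.6/10)) = 10·log₁₀(54980) = 47.4 dB SPL.

47.4 dB SPL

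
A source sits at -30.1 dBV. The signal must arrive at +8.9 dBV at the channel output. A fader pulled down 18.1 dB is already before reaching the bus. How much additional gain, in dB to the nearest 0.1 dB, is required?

57.1 dB

The required make-up gain is the shortfall in the dB sum.
G = +8.9 − (-30.1) + 18.1 = 57.1 dB.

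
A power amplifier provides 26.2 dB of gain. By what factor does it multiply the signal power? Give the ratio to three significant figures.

417

Power ratio = 10^(dB/10).
10^(26.2/10) = 10^(2.620) = 417.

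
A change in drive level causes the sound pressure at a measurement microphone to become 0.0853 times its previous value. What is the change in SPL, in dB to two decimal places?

-21.38 dB

SPL change from a pressure ratio uses the 20·log₁₀ form:
20·log₁₀(0.0853) = -21.38 dB.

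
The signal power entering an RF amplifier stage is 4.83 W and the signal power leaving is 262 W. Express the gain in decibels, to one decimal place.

17.3 dB

Power is a power quantity, so gain = 10·log₁₀(P_out/P_in).
10·log₁₀(262/4.83) = 10·log₁₀(54.24) = 17.3 dB.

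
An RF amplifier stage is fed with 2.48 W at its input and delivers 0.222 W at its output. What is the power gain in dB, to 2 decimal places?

Power is a power quantity, so gain = 10·log₁₀(P_out/P_in).
10·log₁₀(0.222/2.48) = 10·log₁₀(0.08952) = -10.48 dB.

-10.48 dB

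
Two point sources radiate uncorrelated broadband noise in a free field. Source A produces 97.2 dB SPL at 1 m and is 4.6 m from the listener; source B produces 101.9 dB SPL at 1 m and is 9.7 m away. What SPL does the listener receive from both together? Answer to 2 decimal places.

86.16 dB SPL

At the listener: L_A = 97.2 − 20·log₁₀(4.6) = 83.945 dB; L_B = 101.9 − 20·log₁₀(9.7) = 82.165 dB.
Combined: 10·log₁₀(10^(83.945/10)+10^(82.165/10)) = 86.16 dB SPL.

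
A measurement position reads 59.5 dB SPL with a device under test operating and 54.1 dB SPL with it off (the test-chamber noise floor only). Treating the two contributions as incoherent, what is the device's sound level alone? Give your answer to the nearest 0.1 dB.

Subtract intensities: L_src = 10·log₁₀(10^(L_total/10) − 10^(L_bg/10)).
L_src = 10·log₁₀(10^(59.5/10) − 10^(54.1/10)) = 10·log₁₀(634200) = 58.0 dB SPL.

58.0 dB SPL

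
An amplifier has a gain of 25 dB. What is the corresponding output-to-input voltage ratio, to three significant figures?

Voltage ratio = 10^(dB/20).
10^(25/20) = 10^(1.250) = 17.8.

17.8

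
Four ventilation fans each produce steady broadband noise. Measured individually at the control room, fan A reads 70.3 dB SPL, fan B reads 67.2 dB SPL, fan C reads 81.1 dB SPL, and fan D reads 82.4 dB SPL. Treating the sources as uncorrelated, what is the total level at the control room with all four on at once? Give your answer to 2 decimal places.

85.03 dB SPL

Uncorrelated sources add in intensity (power), not in dB.
L_total = 10·log₁₀(10^(70.3/10) + 10^(67.2/10) + 10^(81.1/10) + 10^(82.4/10)) = 10·log₁₀(318600000) = 85.03 dB SPL.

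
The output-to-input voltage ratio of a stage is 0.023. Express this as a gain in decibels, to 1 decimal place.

For a voltage ratio, dB = 20·log₁₀(V₂/V₁).
20·log₁₀(0.023) = -32.8 dB.

-32.8 dB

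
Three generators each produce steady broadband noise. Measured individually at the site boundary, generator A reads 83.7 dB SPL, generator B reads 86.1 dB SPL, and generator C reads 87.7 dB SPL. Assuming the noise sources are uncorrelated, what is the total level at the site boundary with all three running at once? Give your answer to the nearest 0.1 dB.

Incoherent sources sum as intensities:
L_total = 10·log₁₀(10^(83.7/10) + 10^(86.1/10) + 10^(87.7/10)) = 10·log₁₀(1231000000) = 90.9 dB SPL.

90.9 dB SPL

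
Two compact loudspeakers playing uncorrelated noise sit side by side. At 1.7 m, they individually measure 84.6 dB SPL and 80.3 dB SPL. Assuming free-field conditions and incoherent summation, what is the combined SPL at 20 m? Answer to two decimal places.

Combined at 1.7 m: 10·log₁₀(10^(84.6/10)+10^(80.3/10)) = 85.972 dB SPL.
Then apply −20·log₁₀(20/1.7) = -21.412 dB → 64.56 dB SPL.

64.56 dB SPL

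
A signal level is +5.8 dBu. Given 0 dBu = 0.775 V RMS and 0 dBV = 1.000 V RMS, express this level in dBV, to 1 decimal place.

The offset between the scales is 20·log₁₀(0.775/1.000) = −2.214 dB.
So dBV = +5.8 − 2.214 = +3.6 dBV.

+3.6 dBV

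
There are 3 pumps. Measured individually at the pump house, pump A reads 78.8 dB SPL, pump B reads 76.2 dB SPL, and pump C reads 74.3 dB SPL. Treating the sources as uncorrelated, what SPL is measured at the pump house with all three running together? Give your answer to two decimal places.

Add the sources as powers (linear), then convert back to dB:
L_total = 10·log₁₀(10^(78.8/10) + 10^(76.2/10) + 10^(74.3/10)) = 10·log₁₀(144500000) = 81.60 dB SPL.

81.60 dB SPL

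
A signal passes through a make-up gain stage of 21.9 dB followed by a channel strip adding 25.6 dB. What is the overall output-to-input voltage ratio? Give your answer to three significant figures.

237

Net gain = 21.9 + 25.6 = 47.5 dB.
Voltage ratio = 10^(47.5/20) = 237.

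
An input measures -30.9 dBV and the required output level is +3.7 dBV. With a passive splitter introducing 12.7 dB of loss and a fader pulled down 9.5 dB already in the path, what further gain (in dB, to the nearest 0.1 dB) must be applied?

56.8 dB

The required make-up gain is the shortfall in the dB sum.
G = +3.7 − (-30.9) + 12.7 + 9.5 = 56.8 dB.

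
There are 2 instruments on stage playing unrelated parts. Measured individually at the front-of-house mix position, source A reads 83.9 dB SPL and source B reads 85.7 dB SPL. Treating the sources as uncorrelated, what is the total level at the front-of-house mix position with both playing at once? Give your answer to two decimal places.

Add the sources as powers (linear), then convert back to dB:
L_total = 10·log₁₀(10^(83.9/10) + 10^(85.7/10)) = 10·log₁₀(617000000) = 87.90 dB SPL.

87.90 dB SPL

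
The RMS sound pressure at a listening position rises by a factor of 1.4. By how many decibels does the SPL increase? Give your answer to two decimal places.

SPL change from a pressure ratio uses the 20·log₁₀ form:
20·log₁₀(1.4) = 2.92 dB.

2.92 dB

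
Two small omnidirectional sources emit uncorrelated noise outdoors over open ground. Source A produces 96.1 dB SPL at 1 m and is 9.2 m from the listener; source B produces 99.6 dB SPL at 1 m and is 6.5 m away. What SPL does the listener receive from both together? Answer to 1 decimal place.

At the listener: L_A = 96.1 − 20·log₁₀(9.2) = 76.82 dB; L_B = 99.6 − 20·log₁₀(6.5) = 83.34 dB.
Combined: 10·log₁₀(10^(76.82/10)+10^(83.34/10)) = 84.2 dB SPL.

84.2 dB SPL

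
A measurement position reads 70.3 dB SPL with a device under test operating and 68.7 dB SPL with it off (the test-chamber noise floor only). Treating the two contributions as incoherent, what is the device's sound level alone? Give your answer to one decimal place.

65.2 dB SPL

Remove the background by subtracting linear intensities:
L_src = 10·log₁₀(10^(70.3/10) − 10^(68.7/10)) = 10·log₁₀(3302000) = 65.2 dB SPL.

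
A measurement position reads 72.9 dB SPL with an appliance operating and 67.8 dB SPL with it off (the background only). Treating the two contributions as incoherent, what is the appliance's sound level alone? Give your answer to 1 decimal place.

71.3 dB SPL

Background correction is a power subtraction:
L_src = 10·log₁₀(10^(72.9/10) − 10^(67.8/10)) = 10·log₁₀(13470000) = 71.3 dB SPL.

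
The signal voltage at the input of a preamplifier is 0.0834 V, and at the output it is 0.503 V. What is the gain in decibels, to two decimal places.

For a voltage ratio, dB = 20·log₁₀(V₂/V₁).
20·log₁₀(0.503/0.0834) = 20·log₁₀(6.031) = 15.61 dB.

15.61 dB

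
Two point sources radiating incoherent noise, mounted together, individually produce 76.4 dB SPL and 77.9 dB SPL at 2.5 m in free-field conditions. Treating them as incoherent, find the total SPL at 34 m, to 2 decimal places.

Combined at 2.5 m: 10·log₁₀(10^(76.4/10)+10^(77.9/10)) = 80.225 dB SPL.
Then apply −20·log₁₀(34/2.5) = -22.671 dB → 57.55 dB SPL.

57.55 dB SPL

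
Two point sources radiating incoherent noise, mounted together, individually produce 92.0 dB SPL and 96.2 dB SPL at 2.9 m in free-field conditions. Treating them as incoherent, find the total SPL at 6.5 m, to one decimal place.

90.6 dB SPL

Combined at 2.9 m: 10·log₁₀(10^(92.0/10)+10^(96.2/10)) = 97.60 dB SPL.
Then apply −20·log₁₀(6.5/2.9) = -7.01 dB → 90.6 dB SPL.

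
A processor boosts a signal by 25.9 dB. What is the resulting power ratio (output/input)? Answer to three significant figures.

389

Power ratio = 10^(dB/10).
10^(25.9/10) = 10^(2.590) = 389.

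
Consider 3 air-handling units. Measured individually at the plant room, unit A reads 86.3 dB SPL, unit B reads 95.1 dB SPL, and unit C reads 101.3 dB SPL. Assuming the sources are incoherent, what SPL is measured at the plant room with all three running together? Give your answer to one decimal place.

Add the sources as powers (linear), then convert back to dB:
L_total = 10·log₁₀(10^(86.3/10) + 10^(95.1/10) + 10^(101.3/10)) = 10·log₁₀(17152000000) = 102.3 dB SPL.

102.3 dB SPL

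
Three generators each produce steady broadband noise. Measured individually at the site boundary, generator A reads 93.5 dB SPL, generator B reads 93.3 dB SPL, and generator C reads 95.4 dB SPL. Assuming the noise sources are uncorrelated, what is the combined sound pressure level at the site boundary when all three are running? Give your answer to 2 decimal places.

98.95 dB SPL

Uncorrelated sources add in intensity (power), not in dB.
L_total = 10·log₁₀(10^(93.5/10) + 10^(93.3/10) + 10^(95.4/10)) = 10·log₁₀(7844000000) = 98.95 dB SPL.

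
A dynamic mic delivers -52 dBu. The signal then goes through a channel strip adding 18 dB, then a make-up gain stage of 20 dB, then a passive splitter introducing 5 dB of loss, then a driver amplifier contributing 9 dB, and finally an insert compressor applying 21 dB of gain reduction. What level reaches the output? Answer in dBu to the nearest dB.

Cascaded gains and losses add directly in dB.
-52 + 18 + 20 − 5 + 9 − 21 = -31 dBu.

-31 dBu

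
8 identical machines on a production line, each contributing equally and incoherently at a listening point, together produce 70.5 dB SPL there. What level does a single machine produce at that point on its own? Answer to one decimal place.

61.5 dB SPL

8 equal incoherent sources add 10·log₁₀(8) = 9.03 dB over one source.
L_one = 70.5 − 9.03 = 61.5 dB SPL.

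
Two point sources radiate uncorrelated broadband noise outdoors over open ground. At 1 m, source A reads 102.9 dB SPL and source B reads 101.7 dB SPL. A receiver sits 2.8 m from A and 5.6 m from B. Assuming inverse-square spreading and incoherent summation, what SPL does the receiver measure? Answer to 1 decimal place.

At the listener: L_A = 102.9 − 20·log₁₀(2.8) = 93.96 dB; L_B = 101.7 − 20·log₁₀(5.6) = 86.74 dB.
Combined: 10·log₁₀(10^(93.96/10)+10^(86.74/10)) = 94.7 dB SPL.

94.7 dB SPL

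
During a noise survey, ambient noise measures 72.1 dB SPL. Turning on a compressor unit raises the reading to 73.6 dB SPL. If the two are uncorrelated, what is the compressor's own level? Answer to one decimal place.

Background correction is a power subtraction:
L_src = 10·log₁₀(10^(73.6/10) − 10^(72.1/10)) = 10·log₁₀(6691000) = 68.3 dB SPL.

68.3 dB SPL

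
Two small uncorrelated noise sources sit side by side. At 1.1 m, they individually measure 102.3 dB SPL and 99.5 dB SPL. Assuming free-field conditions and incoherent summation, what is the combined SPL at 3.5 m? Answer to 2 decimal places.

94.08 dB SPL

Combined at 1.1 m: 10·log₁₀(10^(102.3/10)+10^(99.5/10)) = 104.132 dB SPL.
Then apply −20·log₁₀(3.5/1.1) = -10.054 dB → 94.08 dB SPL.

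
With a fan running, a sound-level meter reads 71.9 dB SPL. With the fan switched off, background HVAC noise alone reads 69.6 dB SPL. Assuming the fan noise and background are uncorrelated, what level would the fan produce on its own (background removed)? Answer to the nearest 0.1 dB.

68.0 dB SPL

Subtract intensities: L_src = 10·log₁₀(10^(L_total/10) − 10^(L_bg/10)).
L_src = 10·log₁₀(10^(71.9/10) − 10^(69.6/10)) = 10·log₁₀(6368000) = 68.0 dB SPL.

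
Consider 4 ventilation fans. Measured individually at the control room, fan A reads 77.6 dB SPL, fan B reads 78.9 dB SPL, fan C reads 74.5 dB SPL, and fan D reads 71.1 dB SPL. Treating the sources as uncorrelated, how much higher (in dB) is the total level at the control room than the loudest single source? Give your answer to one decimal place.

3.6 dB

Add the sources as powers (linear), then convert back to dB:
L_total = 10·log₁₀(10^(77.6/10) + 10^(78.9/10) + 10^(74.5/10) + 10^(71.1/10)) = 82.46 dB SPL.
Excess over the loudest (78.9 dB): 82.46 − 78.9 = 3.6 dB.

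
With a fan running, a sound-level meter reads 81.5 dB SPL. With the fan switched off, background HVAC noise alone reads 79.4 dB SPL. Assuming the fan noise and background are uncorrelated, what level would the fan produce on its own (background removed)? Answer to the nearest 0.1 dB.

77.3 dB SPL

Background correction is a power subtraction:
L_src = 10·log₁₀(10^(81.5/10) − 10^(79.4/10)) = 10·log₁₀(54160000) = 77.3 dB SPL.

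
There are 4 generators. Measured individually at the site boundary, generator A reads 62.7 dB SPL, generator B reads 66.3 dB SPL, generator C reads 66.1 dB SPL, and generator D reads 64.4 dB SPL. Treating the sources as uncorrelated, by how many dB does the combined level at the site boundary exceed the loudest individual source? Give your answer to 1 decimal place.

4.8 dB

Incoherent sources sum as intensities:
L_total = 10·log₁₀(10^(62.7/10) + 10^(66.3/10) + 10^(66.1/10) + 10^(64.4/10)) = 71.12 dB SPL.
Excess over the loudest (66.3 dB): 71.12 − 66.3 = 4.8 dB.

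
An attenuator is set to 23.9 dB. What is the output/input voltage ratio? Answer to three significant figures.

0.0638

Voltage ratio = 10^(dB/20).
10^(-23.9/20) = 10^(-1.195) = 0.0638.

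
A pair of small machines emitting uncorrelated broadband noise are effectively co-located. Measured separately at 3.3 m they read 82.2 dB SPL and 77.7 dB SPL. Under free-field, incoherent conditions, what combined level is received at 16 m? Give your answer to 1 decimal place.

69.8 dB SPL

Combined at 3.3 m: 10·log₁₀(10^(82.2/10)+10^(77.7/10)) = 83.52 dB SPL.
Then apply −20·log₁₀(16/3.3) = -13.71 dB → 69.8 dB SPL.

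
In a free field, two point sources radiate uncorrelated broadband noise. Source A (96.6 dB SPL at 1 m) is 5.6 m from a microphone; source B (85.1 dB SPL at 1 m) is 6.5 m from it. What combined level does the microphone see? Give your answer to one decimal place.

At the listener: L_A = 96.6 − 20·log₁₀(5.6) = 81.64 dB; L_B = 85.1 − 20·log₁₀(6.5) = 68.84 dB.
Combined: 10·log₁₀(10^(81.64/10)+10^(68.84/10)) = 81.9 dB SPL.

81.9 dB SPL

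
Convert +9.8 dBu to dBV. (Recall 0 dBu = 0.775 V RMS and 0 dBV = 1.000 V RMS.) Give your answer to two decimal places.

+7.59 dBV

The offset between the scales is 20·log₁₀(0.775/1.000) = −2.214 dB.
So dBV = +9.8 − 2.214 = +7.59 dBV.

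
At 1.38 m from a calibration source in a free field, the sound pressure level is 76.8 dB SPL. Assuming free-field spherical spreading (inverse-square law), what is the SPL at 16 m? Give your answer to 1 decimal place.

Inverse-square spreading gives ΔL = −20·log₁₀(d₂/d₁).
ΔL = −20·log₁₀(16/1.38) = -21.28 dB, so L₂ = 76.8 + (-21.28) = 55.5 dB SPL.

55.5 dB SPL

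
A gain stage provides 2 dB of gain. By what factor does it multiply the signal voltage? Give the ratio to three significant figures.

Voltage ratio = 10^(dB/20).
10^(2/20) = 10^(0.1000) = 1.26.

1.26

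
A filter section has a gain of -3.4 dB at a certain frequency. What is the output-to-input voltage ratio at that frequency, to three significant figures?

0.676

Voltage ratio = 10^(dB/20).
10^(-3.4/20) = 10^(-0.1700) = 0.676.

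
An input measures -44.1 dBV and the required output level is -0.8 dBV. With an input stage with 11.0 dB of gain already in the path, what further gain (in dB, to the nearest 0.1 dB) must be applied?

32.3 dB

The required make-up gain is the shortfall in the dB sum.
G = -0.8 − (-44.1) − 11.0 = 32.3 dB.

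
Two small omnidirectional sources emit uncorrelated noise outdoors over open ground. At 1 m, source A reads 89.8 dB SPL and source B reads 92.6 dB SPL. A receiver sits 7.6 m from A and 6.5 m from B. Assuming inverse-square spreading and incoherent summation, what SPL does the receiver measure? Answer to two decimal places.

At the listener: L_A = 89.8 − 20·log₁₀(7.6) = 72.184 dB; L_B = 92.6 − 20·log₁₀(6.5) = 76.342 dB.
Combined: 10·log₁₀(10^(72.184/10)+10^(76.342/10)) = 77.75 dB SPL.

77.75 dB SPL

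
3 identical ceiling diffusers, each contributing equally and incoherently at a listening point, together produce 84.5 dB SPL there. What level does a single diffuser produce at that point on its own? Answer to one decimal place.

3 equal incoherent sources add 10·log₁₀(3) = 4.77 dB over one source.
L_one = 84.5 − 4.77 = 79.7 dB SPL.

79.7 dB SPL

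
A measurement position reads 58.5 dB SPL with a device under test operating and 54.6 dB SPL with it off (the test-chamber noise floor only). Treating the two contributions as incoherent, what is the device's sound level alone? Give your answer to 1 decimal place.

Remove the background by subtracting linear intensities:
L_src = 10·log₁₀(10^(58.5/10) − 10^(54.6/10)) = 10·log₁₀(419500) = 56.2 dB SPL.

56.2 dB SPL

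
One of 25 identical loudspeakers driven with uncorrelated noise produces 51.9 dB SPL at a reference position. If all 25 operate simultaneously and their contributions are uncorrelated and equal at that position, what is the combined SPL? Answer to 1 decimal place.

25 equal incoherent sources raise the level by 10·log₁₀(25) = 13.98 dB.
L_total = 51.9 + 13.98 = 65.9 dB SPL.

65.9 dB SPL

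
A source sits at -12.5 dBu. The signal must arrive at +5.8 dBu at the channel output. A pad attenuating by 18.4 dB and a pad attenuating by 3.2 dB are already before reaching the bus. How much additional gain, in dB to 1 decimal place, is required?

The required make-up gain is the shortfall in the dB sum.
G = +5.8 − (-12.5) + 18.4 + 3.2 = 39.9 dB.

39.9 dB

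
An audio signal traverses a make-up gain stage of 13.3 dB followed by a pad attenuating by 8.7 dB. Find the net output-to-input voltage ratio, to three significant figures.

Net gain = 13.3 + (−8.7) = 4.6 dB.
Voltage ratio = 10^(4.6/20) = 1.70.

1.70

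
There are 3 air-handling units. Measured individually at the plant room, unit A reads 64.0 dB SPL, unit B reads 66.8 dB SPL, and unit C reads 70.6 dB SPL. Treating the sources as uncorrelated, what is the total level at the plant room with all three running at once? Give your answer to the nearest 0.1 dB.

Uncorrelated sources add in intensity (power), not in dB.
L_total = 10·log₁₀(10^(64.0/10) + 10^(66.8/10) + 10^(70.6/10)) = 10·log₁₀(18780000) = 72.7 dB SPL.

72.7 dB SPL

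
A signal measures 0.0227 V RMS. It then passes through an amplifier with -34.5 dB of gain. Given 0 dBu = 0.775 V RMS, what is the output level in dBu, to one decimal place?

-65.2 dBu

Input level: 20·log₁₀(0.0227/0.775) = -30.67 dBu.
Output: -30.67 − 34.5 = -65.2 dBu.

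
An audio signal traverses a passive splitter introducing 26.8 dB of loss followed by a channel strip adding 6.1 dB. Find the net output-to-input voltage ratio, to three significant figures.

0.0923

Net gain = (−26.8) + 6.1 = -20.7 dB.
Voltage ratio = 10^(-20.7/20) = 0.0923.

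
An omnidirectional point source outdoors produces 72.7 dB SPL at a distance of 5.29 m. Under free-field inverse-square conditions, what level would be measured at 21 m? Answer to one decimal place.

60.7 dB SPL

For a point source in a free field, ΔL = −20·log₁₀(d₂/d₁).
ΔL = −20·log₁₀(21/5.29) = -11.98 dB, so L₂ = 72.7 + (-11.98) = 60.7 dB SPL.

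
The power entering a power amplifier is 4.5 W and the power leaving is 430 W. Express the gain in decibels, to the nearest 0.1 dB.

19.8 dB

Power is a power quantity, so gain = 10·log₁₀(P_out/P_in).
10·log₁₀(430/4.5) = 10·log₁₀(95.56) = 19.8 dB.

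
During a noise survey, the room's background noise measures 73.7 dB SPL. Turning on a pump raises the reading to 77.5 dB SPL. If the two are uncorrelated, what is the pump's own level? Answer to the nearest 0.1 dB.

Subtract intensities: L_src = 10·log₁₀(10^(L_total/10) − 10^(L_bg/10)).
L_src = 10·log₁₀(10^(77.5/10) − 10^(73.7/10)) = 10·log₁₀(32790000) = 75.2 dB SPL.

75.2 dB SPL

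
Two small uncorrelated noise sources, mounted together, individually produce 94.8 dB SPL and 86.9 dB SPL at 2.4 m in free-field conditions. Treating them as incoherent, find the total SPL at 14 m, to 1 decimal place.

Combined at 2.4 m: 10·log₁₀(10^(94.8/10)+10^(86.9/10)) = 95.45 dB SPL.
Then apply −20·log₁₀(14/2.4) = -15.32 dB → 80.1 dB SPL.

80.1 dB SPL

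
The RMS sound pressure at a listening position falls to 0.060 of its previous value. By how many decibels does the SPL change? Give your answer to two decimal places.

SPL change from a pressure ratio uses the 20·log₁₀ form:
20·log₁₀(0.060) = -24.44 dB.

-24.44 dB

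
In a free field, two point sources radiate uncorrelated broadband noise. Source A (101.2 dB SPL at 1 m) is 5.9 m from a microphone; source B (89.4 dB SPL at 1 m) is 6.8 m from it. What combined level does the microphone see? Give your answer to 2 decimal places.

At the listener: L_A = 101.2 − 20·log₁₀(5.9) = 85.783 dB; L_B = 89.4 − 20·log₁₀(6.8) = 72.750 dB.
Combined: 10·log₁₀(10^(85.783/10)+10^(72.750/10)) = 85.99 dB SPL.

85.99 dB SPL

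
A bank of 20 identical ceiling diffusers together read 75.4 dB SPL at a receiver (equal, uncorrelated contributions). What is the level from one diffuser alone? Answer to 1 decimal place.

20 equal incoherent sources add 10·log₁₀(20) = 13.01 dB over one source.
L_one = 75.4 − 13.01 = 62.4 dB SPL.

62.4 dB SPL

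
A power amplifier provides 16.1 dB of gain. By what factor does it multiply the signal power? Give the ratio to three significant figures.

40.7

Power ratio = 10^(dB/10).
10^(16.1/10) = 10^(1.610) = 40.7.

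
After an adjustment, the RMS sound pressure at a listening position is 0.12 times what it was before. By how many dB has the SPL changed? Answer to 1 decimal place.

SPL change from a pressure ratio uses the 20·log₁₀ form:
20·log₁₀(0.12) = -18.4 dB.

-18.4 dB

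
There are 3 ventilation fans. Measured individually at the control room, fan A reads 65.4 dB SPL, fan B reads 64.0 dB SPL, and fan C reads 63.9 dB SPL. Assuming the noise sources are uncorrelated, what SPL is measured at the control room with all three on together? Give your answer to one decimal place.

69.3 dB SPL

Uncorrelated sources add in intensity (power), not in dB.
L_total = 10·log₁₀(10^(65.4/10) + 10^(64.0/10) + 10^(63.9/10)) = 10·log₁₀(8434000) = 69.3 dB SPL.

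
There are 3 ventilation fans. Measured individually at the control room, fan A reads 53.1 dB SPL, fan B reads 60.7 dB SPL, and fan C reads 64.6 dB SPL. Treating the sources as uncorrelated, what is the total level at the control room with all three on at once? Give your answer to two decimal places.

66.30 dB SPL

Add the sources as powers (linear), then convert back to dB:
L_total = 10·log₁₀(10^(53.1/10) + 10^(60.7/10) + 10^(64.6/10)) = 10·log₁₀(4263000) = 66.30 dB SPL.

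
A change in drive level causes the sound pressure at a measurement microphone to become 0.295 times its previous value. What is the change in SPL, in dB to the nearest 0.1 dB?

-10.6 dB

Sound pressure is an amplitude quantity: ΔL = 20·log₁₀(p₂/p₁).
20·log₁₀(0.295) = -10.6 dB.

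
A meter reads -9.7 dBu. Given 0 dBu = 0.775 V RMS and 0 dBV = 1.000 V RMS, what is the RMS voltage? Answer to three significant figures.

V = 0.775 V × 10^(-9.7/20).
= 0.775 × 0.3273 = 0.254 V.

0.254 V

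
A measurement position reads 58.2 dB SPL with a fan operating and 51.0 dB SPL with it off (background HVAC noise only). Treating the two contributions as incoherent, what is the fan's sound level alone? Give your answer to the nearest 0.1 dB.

57.3 dB SPL

Background correction is a power subtraction:
L_src = 10·log₁₀(10^(58.2/10) − 10^(51.0/10)) = 10·log₁₀(534800) = 57.3 dB SPL.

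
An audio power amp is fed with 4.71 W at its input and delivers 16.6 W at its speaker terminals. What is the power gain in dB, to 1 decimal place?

For a power ratio, dB = 10·log₁₀(P₂/P₁).
10·log₁₀(16.6/4.71) = 10·log₁₀(3.524) = 5.5 dB.

5.5 dB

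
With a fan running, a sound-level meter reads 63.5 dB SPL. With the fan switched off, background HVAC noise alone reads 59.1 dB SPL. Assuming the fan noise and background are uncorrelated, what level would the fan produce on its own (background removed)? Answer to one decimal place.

Background correction is a power subtraction:
L_src = 10·log₁₀(10^(63.5/10) − 10^(59.1/10)) = 10·log₁₀(1426000) = 61.5 dB SPL.

61.5 dB SPL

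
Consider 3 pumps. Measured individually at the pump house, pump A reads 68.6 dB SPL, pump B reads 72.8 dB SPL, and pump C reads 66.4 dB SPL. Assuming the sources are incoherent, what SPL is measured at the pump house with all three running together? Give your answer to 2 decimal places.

Uncorrelated sources add in intensity (power), not in dB.
L_total = 10·log₁₀(10^(68.6/10) + 10^(72.8/10) + 10^(66.4/10)) = 10·log₁₀(30660000) = 74.87 dB SPL.

74.87 dB SPL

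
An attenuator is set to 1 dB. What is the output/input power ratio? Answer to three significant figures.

Power ratio = 10^(dB/10).
10^(-1/10) = 10^(-0.1000) = 0.794.

0.794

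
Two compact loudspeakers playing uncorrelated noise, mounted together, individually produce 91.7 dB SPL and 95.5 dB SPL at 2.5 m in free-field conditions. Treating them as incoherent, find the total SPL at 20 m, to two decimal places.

Combined at 2.5 m: 10·log₁₀(10^(91.7/10)+10^(95.5/10)) = 97.013 dB SPL.
Then apply −20·log₁₀(20/2.5) = -18.062 dB → 78.95 dB SPL.

78.95 dB SPL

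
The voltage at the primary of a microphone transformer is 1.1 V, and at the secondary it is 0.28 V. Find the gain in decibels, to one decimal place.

Voltage is an amplitude quantity, so gain = 20·log₁₀(V_out/V_in).
20·log₁₀(0.28/1.1) = 20·log₁₀(0.2545) = -11.9 dB.

-11.9 dB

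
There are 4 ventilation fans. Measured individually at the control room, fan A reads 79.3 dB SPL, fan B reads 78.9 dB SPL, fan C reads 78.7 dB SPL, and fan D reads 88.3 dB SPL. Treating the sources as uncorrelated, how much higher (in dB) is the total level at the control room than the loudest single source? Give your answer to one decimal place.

1.3 dB

Uncorrelated sources add in intensity (power), not in dB.
L_total = 10·log₁₀(10^(79.3/10) + 10^(78.9/10) + 10^(78.7/10) + 10^(88.3/10)) = 89.60 dB SPL.
Excess over the loudest (88.3 dB): 89.60 − 88.3 = 1.3 dB.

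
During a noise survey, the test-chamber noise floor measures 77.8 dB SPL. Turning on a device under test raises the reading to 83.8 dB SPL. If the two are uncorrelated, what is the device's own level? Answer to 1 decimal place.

Subtract intensities: L_src = 10·log₁₀(10^(L_total/10) − 10^(L_bg/10)).
L_src = 10·log₁₀(10^(83.8/10) − 10^(77.8/10)) = 10·log₁₀(179600000) = 82.5 dB SPL.

82.5 dB SPL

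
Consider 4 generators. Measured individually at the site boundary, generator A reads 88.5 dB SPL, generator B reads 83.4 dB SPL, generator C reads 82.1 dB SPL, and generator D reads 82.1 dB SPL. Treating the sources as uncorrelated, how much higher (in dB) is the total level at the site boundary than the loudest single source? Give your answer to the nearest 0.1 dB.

2.5 dB

Uncorrelated sources add in intensity (power), not in dB.
L_total = 10·log₁₀(10^(88.5/10) + 10^(83.4/10) + 10^(82.1/10) + 10^(82.1/10)) = 90.97 dB SPL.
Excess over the loudest (88.5 dB): 90.97 − 88.5 = 2.5 dB.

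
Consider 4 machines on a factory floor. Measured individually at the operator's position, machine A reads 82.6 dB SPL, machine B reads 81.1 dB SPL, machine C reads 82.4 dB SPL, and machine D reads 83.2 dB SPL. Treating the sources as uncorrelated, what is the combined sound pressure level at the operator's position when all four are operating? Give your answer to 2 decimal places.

Uncorrelated sources add in intensity (power), not in dB.
L_total = 10·log₁₀(10^(82.6/10) + 10^(81.1/10) + 10^(82.4/10) + 10^(83.2/10)) = 10·log₁₀(693500000) = 88.41 dB SPL.

88.41 dB SPL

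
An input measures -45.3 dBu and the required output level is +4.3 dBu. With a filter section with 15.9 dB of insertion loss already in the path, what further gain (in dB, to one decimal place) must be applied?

The required make-up gain is the shortfall in the dB sum.
G = +4.3 − (-45.3) + 15.9 = 65.5 dB.

65.5 dB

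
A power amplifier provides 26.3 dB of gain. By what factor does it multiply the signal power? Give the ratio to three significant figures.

Power ratio = 10^(dB/10).
10^(26.3/10) = 10^(2.630) = 427.

427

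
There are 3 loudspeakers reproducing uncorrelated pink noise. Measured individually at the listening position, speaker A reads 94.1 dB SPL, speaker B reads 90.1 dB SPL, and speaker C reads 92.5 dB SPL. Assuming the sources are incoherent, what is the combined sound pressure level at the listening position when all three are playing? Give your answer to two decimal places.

97.30 dB SPL

Uncorrelated sources add in intensity (power), not in dB.
L_total = 10·log₁₀(10^(94.1/10) + 10^(90.1/10) + 10^(92.5/10)) = 10·log₁₀(5372000000) = 97.30 dB SPL.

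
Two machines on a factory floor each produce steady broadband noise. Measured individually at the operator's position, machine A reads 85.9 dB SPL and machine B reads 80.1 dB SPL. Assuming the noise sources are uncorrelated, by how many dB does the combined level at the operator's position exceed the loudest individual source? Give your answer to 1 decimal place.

Incoherent sources sum as intensities:
L_total = 10·log₁₀(10^(85.9/10) + 10^(80.1/10)) = 86.91 dB SPL.
Excess over the loudest (85.9 dB): 86.91 − 85.9 = 1.0 dB.

1.0 dB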